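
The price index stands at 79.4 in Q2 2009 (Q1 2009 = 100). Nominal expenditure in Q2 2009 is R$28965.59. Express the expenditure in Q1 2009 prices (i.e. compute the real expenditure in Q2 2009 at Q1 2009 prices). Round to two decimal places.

36480.59

Real = Nominal ÷ (Index/100) = 28965.59 ÷ (79.4/100)
     = 28965.59 ÷ 0.794 = 36480.5919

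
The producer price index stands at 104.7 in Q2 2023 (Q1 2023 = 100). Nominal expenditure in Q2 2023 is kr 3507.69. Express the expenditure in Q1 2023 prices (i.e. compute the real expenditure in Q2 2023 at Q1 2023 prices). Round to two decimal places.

Real = Nominal ÷ (Index/100) = 3507.69 ÷ (104.7/100)
     = 3507.69 ÷ 1.047 = 3350.2292

3350.23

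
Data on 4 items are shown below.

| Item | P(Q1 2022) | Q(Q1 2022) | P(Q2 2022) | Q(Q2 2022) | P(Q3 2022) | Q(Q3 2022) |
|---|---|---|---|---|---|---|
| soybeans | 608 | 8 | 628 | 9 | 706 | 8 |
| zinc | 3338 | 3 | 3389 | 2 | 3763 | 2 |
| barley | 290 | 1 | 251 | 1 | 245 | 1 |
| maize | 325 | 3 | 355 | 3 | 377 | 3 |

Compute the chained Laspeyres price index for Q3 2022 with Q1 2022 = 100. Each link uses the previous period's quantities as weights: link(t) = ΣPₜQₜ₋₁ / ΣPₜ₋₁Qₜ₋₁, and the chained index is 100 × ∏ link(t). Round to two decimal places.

113.49

Link Q1 2022→Q2 2022:
ΣP(Q2 2022)Q(Q1 2022) = 628×8 + 3389×3 + 251×1 + 355×3 = 5024 + 10167 + 251 + 1065 = 16507
ΣP(Q1 2022)Q(Q1 2022) = 608×8 + 3338×3 + 290×1 + 325×3 = 4864 + 10014 + 290 + 975 = 16143
link = 16507/16143 = 1.022548
Link Q2 2022→Q3 2022:
ΣP(Q3 2022)Q(Q2 2022) = 706×9 + 3763×2 + 245×1 + 377×3 = 6354 + 7526 + 245 + 1131 = 15256
ΣP(Q2 2022)Q(Q2 2022) = 628×9 + 3389×2 + 251×1 + 355×3 = 5652 + 6778 + 251 + 1065 = 13746
link = 15256/13746 = 1.109850
Chained index = 100 × 1.022548 × 1.109850 = 113.4876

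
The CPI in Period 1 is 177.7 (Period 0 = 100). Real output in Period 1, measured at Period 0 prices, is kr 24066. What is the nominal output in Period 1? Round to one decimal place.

Nominal = Real × (Index/100) = 24066 × (177.7/100)
        = 24066 × 1.777 = 42765.2820

42765.3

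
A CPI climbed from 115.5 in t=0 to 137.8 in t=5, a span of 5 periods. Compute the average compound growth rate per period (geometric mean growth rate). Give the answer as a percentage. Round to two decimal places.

Growth factor = (137.8/115.5)^(1/5) = (1.193074)^(1/5) = 1.035937
Growth rate = 1.035937 − 1 = 0.035937 = 3.5937%

3.59%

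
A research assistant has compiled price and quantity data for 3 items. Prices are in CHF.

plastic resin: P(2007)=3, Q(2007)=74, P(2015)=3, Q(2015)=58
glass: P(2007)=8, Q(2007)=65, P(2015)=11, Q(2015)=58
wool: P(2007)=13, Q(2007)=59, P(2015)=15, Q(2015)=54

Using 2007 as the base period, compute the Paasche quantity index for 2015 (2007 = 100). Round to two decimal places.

Paasche quantity index uses current-period prices as weights.
ΣP(2015)·Q(2015) = 3×58 + 11×58 + 15×54 = 174 + 638 + 810 = 1622
ΣP(2015)·Q(2007) = 3×74 + 11×65 + 15×59 = 222 + 715 + 885 = 1822
Index = 1622 / 1822 × 100 = 89.0231

89.02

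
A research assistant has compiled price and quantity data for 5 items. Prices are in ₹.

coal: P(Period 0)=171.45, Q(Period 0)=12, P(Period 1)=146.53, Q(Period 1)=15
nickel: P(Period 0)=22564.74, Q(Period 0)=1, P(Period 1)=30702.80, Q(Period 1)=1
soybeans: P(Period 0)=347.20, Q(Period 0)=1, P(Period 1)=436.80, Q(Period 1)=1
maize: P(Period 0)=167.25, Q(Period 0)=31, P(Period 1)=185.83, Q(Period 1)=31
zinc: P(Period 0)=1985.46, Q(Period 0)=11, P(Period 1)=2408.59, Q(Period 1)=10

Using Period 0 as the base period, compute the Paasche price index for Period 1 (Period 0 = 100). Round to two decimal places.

Paasche price index uses current-period quantities as weights.
ΣP(Period 1)·Q(Period 1) = 146.53×15 + 30702.80×1 + 436.80×1 + 185.83×31 + 2408.59×10 = 2197.95 + 30702.8 + 436.8 + 5760.73 + 24085.9 = 63184.18
ΣP(Period 0)·Q(Period 1) = 171.45×15 + 22564.74×1 + 347.20×1 + 167.25×31 + 1985.46×10 = 2571.75 + 22564.74 + 347.2 + 5184.75 + 19854.6 = 50523.04
Index = 63184.18 / 50523.04 × 100 = 125.0601

125.06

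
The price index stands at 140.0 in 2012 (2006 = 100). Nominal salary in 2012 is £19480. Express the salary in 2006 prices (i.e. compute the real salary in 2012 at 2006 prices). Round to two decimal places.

Real = Nominal ÷ (Index/100) = 19480 ÷ (140.0/100)
     = 19480 ÷ 1.400 = 13914.2857

13914.29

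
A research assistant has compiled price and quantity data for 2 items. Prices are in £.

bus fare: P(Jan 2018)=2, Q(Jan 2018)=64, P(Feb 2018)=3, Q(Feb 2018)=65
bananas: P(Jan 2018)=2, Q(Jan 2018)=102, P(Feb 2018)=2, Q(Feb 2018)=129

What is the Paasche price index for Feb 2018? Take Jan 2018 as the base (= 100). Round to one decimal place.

Paasche price index uses current-period quantities as weights.
ΣP(Feb 2018)·Q(Feb 2018) = 3×65 + 2×129 = 195 + 258 = 453
ΣP(Jan 2018)·Q(Feb 2018) = 2×65 + 2×129 = 130 + 258 = 388
Index = 453 / 388 × 100 = 116.7526

116.8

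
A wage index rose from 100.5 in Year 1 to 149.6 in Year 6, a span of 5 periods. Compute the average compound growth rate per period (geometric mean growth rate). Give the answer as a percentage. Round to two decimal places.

Growth factor = (149.6/100.5)^(1/5) = (1.488557)^(1/5) = 1.082812
Growth rate = 1.082812 − 1 = 0.082812 = 8.2812%

8.28%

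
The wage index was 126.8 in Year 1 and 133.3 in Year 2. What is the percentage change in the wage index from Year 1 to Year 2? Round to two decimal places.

Change = (133.3 − 126.8) / 126.8 × 100
       = 6.5 / 126.8 × 100 = 5.1262%

5.13%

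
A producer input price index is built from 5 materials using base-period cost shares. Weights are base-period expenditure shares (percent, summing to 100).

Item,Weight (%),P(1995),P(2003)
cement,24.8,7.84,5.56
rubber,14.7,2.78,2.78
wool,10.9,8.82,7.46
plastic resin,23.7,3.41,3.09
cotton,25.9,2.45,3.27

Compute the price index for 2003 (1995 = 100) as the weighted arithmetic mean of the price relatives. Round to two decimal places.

cement: 24.8 × (5.56/7.84) = 24.8 × 0.709184 = 17.5878
rubber: 14.7 × (2.78/2.78) = 14.7 × 1.000000 = 14.7000
wool: 10.9 × (7.46/8.82) = 10.9 × 0.845805 = 9.2193
plastic resin: 23.7 × (3.09/3.41) = 23.7 × 0.906158 = 21.4760
cotton: 25.9 × (3.27/2.45) = 25.9 × 1.334694 = 34.5686
Index = Σ wᵢ·(p₁ᵢ/p₀ᵢ) = 17.5878 + 14.7000 + 9.2193 + 21.4760 + 34.5686 = 97.5516

97.55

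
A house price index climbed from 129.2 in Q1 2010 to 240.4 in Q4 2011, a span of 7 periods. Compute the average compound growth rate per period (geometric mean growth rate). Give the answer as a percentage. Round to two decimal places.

Growth factor = (240.4/129.2)^(1/7) = (1.860681)^(1/7) = 1.092759
Growth rate = 1.092759 − 1 = 0.092759 = 9.2759%

9.28%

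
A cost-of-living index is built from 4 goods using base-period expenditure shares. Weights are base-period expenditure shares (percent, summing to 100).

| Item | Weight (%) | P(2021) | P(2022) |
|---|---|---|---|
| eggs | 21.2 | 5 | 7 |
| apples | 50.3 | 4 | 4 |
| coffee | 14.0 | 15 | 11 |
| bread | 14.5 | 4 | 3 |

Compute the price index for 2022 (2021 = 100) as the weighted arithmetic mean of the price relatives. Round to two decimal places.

eggs: 21.2 × (7/5) = 21.2 × 1.400000 = 29.6800
apples: 50.3 × (4/4) = 50.3 × 1.000000 = 50.3000
coffee: 14.0 × (11/15) = 14.0 × 0.733333 = 10.2667
bread: 14.5 × (3/4) = 14.5 × 0.750000 = 10.8750
Index = Σ wᵢ·(p₁ᵢ/p₀ᵢ) = 29.6800 + 50.3000 + 10.2667 + 10.8750 = 101.1217

101.12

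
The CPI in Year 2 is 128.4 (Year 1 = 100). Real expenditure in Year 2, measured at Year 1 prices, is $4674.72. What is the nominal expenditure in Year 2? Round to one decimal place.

6002.3

Nominal = Real × (Index/100) = 4674.72 × (128.4/100)
        = 4674.72 × 1.284 = 6002.3405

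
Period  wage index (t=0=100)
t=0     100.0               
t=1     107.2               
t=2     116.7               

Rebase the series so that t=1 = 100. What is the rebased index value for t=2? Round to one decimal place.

108.9

Rebased(t=2) = 116.7 / 107.2 × 100 = 108.8619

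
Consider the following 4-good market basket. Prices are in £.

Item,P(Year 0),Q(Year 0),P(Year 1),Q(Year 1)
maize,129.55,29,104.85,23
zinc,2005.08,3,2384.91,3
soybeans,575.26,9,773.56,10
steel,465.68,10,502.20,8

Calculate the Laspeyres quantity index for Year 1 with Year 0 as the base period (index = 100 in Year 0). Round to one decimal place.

94.2

Laspeyres quantity index uses base-period prices as weights.
ΣP(Year 0)·Q(Year 1) = 129.55×23 + 2005.08×3 + 575.26×10 + 465.68×8 = 2979.65 + 6015.24 + 5752.6 + 3725.44 = 18472.93
ΣP(Year 0)·Q(Year 0) = 129.55×29 + 2005.08×3 + 575.26×9 + 465.68×10 = 3756.95 + 6015.24 + 5177.34 + 4656.8 = 19606.33
Index = 18472.93 / 19606.33 × 100 = 94.2192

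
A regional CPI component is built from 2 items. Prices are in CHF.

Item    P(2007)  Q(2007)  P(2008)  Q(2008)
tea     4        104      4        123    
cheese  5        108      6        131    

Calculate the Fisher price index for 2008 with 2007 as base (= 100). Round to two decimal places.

111.36

Laspeyres component (base-period weights):
ΣP(2008)Q(2007) = 4×104 + 6×108 = 416 + 648 = 1064
ΣP(2007)Q(2007) = 4×104 + 5×108 = 416 + 540 = 956
L = 1064 / 956 × 100 = 111.2971
Paasche component (current-period weights):
ΣP(2008)Q(2008) = 4×123 + 6×131 = 492 + 786 = 1278
ΣP(2007)Q(2008) = 4×123 + 5×131 = 492 + 655 = 1147
P = 1278 / 1147 × 100 = 111.4211
Fisher = √(L × P) = √(111.2971 × 111.4211) = 111.3591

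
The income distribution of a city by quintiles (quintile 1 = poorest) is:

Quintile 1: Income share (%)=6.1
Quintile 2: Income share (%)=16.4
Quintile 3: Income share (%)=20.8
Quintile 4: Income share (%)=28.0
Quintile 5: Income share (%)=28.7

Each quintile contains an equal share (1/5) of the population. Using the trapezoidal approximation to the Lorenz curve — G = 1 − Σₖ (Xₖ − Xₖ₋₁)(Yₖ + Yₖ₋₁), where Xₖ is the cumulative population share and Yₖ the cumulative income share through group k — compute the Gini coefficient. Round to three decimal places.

0.227

Cumulative income shares Yₖ: 0.0610, 0.2250, 0.4330, 0.7130, 1.0000
Σ (Xₖ−Xₖ₋₁)(Yₖ+Yₖ₋₁) = (1/5)(0.0610+0.0000) + (1/5)(0.2250+0.0610) + (1/5)(0.4330+0.2250) + (1/5)(0.7130+0.4330) + (1/5)(1.0000+0.7130)
  = 0.0122 + 0.0572 + 0.1316 + 0.2292 + 0.3426 = 0.7728
G = 1 − 0.7728 = 0.2272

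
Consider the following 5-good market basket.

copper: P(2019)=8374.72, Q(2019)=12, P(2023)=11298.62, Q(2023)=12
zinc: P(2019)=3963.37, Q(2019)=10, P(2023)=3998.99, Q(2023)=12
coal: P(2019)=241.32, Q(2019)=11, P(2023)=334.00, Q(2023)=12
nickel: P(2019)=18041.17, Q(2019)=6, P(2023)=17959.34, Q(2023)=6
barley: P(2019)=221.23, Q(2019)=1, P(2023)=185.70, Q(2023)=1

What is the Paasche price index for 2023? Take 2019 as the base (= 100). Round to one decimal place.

113.9

Paasche price index uses current-period quantities as weights.
ΣP(2023)·Q(2023) = 11298.62×12 + 3998.99×12 + 334.00×12 + 17959.34×6 + 185.70×1 = 135583.44 + 47987.88 + 4008 + 107756.04 + 185.7 = 295521.06
ΣP(2019)·Q(2023) = 8374.72×12 + 3963.37×12 + 241.32×12 + 18041.17×6 + 221.23×1 = 100496.64 + 47560.44 + 2895.84 + 108247.02 + 221.23 = 259421.17
Index = 295521.06 / 259421.17 × 100 = 113.9156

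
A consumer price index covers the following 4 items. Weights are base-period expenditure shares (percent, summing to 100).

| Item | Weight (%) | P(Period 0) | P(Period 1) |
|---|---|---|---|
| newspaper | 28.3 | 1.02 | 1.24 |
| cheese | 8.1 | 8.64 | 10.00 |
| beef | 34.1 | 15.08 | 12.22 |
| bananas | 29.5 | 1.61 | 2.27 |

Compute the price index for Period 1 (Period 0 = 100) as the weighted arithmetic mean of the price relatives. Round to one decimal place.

113.0

newspaper: 28.3 × (1.24/1.02) = 28.3 × 1.215686 = 34.4039
cheese: 8.1 × (10.00/8.64) = 8.1 × 1.157407 = 9.3750
beef: 34.1 × (12.22/15.08) = 34.1 × 0.810345 = 27.6328
bananas: 29.5 × (2.27/1.61) = 29.5 × 1.409938 = 41.5932
Index = Σ wᵢ·(p₁ᵢ/p₀ᵢ) = 34.4039 + 9.3750 + 27.6328 + 41.5932 = 113.0048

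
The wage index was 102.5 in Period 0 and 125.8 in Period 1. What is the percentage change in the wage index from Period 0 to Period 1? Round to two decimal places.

Change = (125.8 − 102.5) / 102.5 × 100
       = 23.3 / 102.5 × 100 = 22.7317%

22.73%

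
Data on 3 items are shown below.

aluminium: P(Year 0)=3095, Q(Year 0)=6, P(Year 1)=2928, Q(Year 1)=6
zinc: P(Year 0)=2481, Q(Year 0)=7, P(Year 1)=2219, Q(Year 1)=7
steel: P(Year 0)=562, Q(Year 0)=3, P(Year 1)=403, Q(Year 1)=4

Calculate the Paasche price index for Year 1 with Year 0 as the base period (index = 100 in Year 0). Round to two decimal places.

Paasche price index uses current-period quantities as weights.
ΣP(Year 1)·Q(Year 1) = 2928×6 + 2219×7 + 403×4 = 17568 + 15533 + 1612 = 34713
ΣP(Year 0)·Q(Year 1) = 3095×6 + 2481×7 + 562×4 = 18570 + 17367 + 2248 = 38185
Index = 34713 / 38185 × 100 = 90.9074

90.91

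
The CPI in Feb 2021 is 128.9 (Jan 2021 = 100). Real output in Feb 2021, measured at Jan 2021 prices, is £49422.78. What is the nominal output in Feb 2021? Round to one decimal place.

Nominal = Real × (Index/100) = 49422.78 × (128.9/100)
        = 49422.78 × 1.289 = 63705.9634

63706.0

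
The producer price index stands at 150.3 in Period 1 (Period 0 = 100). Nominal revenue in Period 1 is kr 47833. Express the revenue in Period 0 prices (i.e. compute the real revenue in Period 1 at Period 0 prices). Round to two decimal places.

31825.02

Real = Nominal ÷ (Index/100) = 47833 ÷ (150.3/100)
     = 47833 ÷ 1.503 = 31825.0166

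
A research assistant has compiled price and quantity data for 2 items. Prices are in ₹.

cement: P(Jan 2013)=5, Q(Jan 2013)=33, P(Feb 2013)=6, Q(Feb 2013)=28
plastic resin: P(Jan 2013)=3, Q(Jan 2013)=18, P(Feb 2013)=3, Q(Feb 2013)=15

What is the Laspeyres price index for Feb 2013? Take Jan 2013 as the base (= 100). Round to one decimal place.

115.1

Laspeyres price index uses base-period quantities as weights.
ΣP(Feb 2013)·Q(Jan 2013) = 6×33 + 3×18 = 198 + 54 = 252
ΣP(Jan 2013)·Q(Jan 2013) = 5×33 + 3×18 = 165 + 54 = 219
Index = 252 / 219 × 100 = 115.0685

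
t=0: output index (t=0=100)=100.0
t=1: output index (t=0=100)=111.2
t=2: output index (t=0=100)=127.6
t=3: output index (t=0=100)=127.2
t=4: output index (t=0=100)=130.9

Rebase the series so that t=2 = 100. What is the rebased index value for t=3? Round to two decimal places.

Rebased(t=3) = 127.2 / 127.6 × 100 = 99.6865

99.69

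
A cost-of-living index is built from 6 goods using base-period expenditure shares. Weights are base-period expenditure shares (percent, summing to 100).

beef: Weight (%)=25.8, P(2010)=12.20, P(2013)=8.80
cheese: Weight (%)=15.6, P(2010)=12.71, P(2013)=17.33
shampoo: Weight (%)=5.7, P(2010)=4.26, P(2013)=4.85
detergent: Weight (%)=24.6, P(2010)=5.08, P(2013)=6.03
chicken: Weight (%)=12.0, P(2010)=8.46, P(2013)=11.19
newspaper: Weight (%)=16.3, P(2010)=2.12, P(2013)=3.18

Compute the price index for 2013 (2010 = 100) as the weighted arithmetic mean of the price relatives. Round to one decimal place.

beef: 25.8 × (8.80/12.20) = 25.8 × 0.721311 = 18.6098
cheese: 15.6 × (17.33/12.71) = 15.6 × 1.363493 = 21.2705
shampoo: 5.7 × (4.85/4.26) = 5.7 × 1.138498 = 6.4894
detergent: 24.6 × (6.03/5.08) = 24.6 × 1.187008 = 29.2004
chicken: 12.0 × (11.19/8.46) = 12.0 × 1.322695 = 15.8723
newspaper: 16.3 × (3.18/2.12) = 16.3 × 1.500000 = 24.4500
Index = Σ wᵢ·(p₁ᵢ/p₀ᵢ) = 18.6098 + 21.2705 + 6.4894 + 29.2004 + 15.8723 + 24.4500 = 115.8925

115.9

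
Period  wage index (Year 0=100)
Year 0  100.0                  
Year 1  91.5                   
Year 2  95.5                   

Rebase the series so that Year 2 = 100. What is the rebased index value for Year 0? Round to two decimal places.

104.71

Rebased(Year 0) = 100.0 / 95.5 × 100 = 104.7120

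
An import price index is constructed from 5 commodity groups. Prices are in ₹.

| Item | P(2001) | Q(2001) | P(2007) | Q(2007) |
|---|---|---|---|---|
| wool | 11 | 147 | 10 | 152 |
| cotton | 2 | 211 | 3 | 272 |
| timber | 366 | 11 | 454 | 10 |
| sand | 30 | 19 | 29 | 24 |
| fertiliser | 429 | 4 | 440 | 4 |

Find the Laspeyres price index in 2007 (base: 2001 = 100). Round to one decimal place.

Laspeyres price index uses base-period quantities as weights.
ΣP(2007)·Q(2001) = 10×147 + 3×211 + 454×11 + 29×19 + 440×4 = 1470 + 633 + 4994 + 551 + 1760 = 9408
ΣP(2001)·Q(2001) = 11×147 + 2×211 + 366×11 + 30×19 + 429×4 = 1617 + 422 + 4026 + 570 + 1716 = 8351
Index = 9408 / 8351 × 100 = 112.6572

112.7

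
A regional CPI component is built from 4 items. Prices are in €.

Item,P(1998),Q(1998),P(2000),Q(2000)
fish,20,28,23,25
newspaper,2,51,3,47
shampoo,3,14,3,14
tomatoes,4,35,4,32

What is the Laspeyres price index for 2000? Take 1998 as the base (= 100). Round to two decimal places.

Laspeyres price index uses base-period quantities as weights.
ΣP(2000)·Q(1998) = 23×28 + 3×51 + 3×14 + 4×35 = 644 + 153 + 42 + 140 = 979
ΣP(1998)·Q(1998) = 20×28 + 2×51 + 3×14 + 4×35 = 560 + 102 + 42 + 140 = 844
Index = 979 / 844 × 100 = 115.9953

116.00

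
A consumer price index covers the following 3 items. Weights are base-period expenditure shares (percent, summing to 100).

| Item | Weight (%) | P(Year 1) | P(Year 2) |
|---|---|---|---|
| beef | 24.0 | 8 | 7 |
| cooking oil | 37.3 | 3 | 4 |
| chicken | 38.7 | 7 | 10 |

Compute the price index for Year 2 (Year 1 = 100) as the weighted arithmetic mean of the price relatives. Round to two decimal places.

beef: 24.0 × (7/8) = 24.0 × 0.875000 = 21.0000
cooking oil: 37.3 × (4/3) = 37.3 × 1.333333 = 49.7333
chicken: 38.7 × (10/7) = 38.7 × 1.428571 = 55.2857
Index = Σ wᵢ·(p₁ᵢ/p₀ᵢ) = 21.0000 + 49.7333 + 55.2857 = 126.0190

126.02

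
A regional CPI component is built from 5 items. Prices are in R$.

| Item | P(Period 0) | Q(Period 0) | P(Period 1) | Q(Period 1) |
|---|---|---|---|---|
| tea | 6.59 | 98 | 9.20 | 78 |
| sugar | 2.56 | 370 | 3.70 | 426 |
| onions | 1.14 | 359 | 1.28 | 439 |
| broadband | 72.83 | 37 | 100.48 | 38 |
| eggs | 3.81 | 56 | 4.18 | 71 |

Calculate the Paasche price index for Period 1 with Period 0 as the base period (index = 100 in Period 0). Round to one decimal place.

Paasche price index uses current-period quantities as weights.
ΣP(Period 1)·Q(Period 1) = 9.20×78 + 3.70×426 + 1.28×439 + 100.48×38 + 4.18×71 = 717.6 + 1576.2 + 561.92 + 3818.24 + 296.78 = 6970.74
ΣP(Period 0)·Q(Period 1) = 6.59×78 + 2.56×426 + 1.14×439 + 72.83×38 + 3.81×71 = 514.02 + 1090.56 + 500.46 + 2767.54 + 270.51 = 5143.09
Index = 6970.74 / 5143.09 × 100 = 135.5360

135.5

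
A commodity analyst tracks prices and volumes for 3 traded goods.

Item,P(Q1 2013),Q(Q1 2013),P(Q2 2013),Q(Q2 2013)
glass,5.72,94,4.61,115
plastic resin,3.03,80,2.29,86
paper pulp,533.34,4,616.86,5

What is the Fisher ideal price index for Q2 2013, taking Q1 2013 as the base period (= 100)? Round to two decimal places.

106.08

Laspeyres component (base-period weights):
ΣP(Q2 2013)Q(Q1 2013) = 4.61×94 + 2.29×80 + 616.86×4 = 433.34 + 183.2 + 2467.44 = 3083.98
ΣP(Q1 2013)Q(Q1 2013) = 5.72×94 + 3.03×80 + 533.34×4 = 537.68 + 242.4 + 2133.36 = 2913.44
L = 3083.98 / 2913.44 × 100 = 105.8536
Paasche component (current-period weights):
ΣP(Q2 2013)Q(Q2 2013) = 4.61×115 + 2.29×86 + 616.86×5 = 530.15 + 196.94 + 3084.3 = 3811.39
ΣP(Q1 2013)Q(Q2 2013) = 5.72×115 + 3.03×86 + 533.34×5 = 657.8 + 260.58 + 2666.7 = 3585.08
P = 3811.39 / 3585.08 × 100 = 106.3126
Fisher = √(L × P) = √(105.8536 × 106.3126) = 106.0828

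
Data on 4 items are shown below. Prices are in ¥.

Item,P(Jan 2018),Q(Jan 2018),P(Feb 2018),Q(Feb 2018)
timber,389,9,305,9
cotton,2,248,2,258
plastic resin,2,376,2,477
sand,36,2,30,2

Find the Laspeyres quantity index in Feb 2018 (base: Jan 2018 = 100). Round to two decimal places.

Laspeyres quantity index uses base-period prices as weights.
ΣP(Jan 2018)·Q(Feb 2018) = 389×9 + 2×258 + 2×477 + 36×2 = 3501 + 516 + 954 + 72 = 5043
ΣP(Jan 2018)·Q(Jan 2018) = 389×9 + 2×248 + 2×376 + 36×2 = 3501 + 496 + 752 + 72 = 4821
Index = 5043 / 4821 × 100 = 104.6049

104.60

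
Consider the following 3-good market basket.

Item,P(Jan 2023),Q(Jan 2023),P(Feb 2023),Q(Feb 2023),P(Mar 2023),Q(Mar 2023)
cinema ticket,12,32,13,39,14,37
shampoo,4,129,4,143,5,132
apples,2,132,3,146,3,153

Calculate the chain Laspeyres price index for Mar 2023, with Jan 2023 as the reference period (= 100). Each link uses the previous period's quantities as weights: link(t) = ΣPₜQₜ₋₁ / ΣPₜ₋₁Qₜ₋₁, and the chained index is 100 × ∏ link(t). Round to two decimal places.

127.78

Link Jan 2023→Feb 2023:
ΣP(Feb 2023)Q(Jan 2023) = 13×32 + 4×129 + 3×132 = 416 + 516 + 396 = 1328
ΣP(Jan 2023)Q(Jan 2023) = 12×32 + 4×129 + 2×132 = 384 + 516 + 264 = 1164
link = 1328/1164 = 1.140893
Link Feb 2023→Mar 2023:
ΣP(Mar 2023)Q(Feb 2023) = 14×39 + 5×143 + 3×146 = 546 + 715 + 438 = 1699
ΣP(Feb 2023)Q(Feb 2023) = 13×39 + 4×143 + 3×146 = 507 + 572 + 438 = 1517
link = 1699/1517 = 1.119974
Chained index = 100 × 1.140893 × 1.119974 = 127.7771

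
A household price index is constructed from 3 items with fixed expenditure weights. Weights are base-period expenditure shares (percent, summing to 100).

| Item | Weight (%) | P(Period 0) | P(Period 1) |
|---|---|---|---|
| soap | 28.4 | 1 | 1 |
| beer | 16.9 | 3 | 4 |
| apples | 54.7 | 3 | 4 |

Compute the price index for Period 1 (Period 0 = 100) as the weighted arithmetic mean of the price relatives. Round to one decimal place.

soap: 28.4 × (1/1) = 28.4 × 1.000000 = 28.4000
beer: 16.9 × (4/3) = 16.9 × 1.333333 = 22.5333
apples: 54.7 × (4/3) = 54.7 × 1.333333 = 72.9333
Index = Σ wᵢ·(p₁ᵢ/p₀ᵢ) = 28.4000 + 22.5333 + 72.9333 = 123.8667

123.9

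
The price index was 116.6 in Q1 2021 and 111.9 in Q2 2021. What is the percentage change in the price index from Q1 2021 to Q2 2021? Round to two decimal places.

-4.03%

Change = (111.9 − 116.6) / 116.6 × 100
       = -4.7 / 116.6 × 100 = -4.0309%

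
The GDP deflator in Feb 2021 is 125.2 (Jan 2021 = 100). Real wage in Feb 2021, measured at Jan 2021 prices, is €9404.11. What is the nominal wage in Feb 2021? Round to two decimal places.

11773.95

Nominal = Real × (Index/100) = 9404.11 × (125.2/100)
        = 9404.11 × 1.252 = 11773.9457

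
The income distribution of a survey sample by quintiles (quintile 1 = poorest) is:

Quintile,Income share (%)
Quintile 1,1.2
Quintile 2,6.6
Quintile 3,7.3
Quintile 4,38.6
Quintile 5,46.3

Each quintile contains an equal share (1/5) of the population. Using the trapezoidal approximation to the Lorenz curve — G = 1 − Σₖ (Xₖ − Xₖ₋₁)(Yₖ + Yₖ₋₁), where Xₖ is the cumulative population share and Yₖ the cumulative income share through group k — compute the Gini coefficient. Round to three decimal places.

0.489

Cumulative income shares Yₖ: 0.0120, 0.0780, 0.1510, 0.5370, 1.0000
Σ (Xₖ−Xₖ₋₁)(Yₖ+Yₖ₋₁) = (1/5)(0.0120+0.0000) + (1/5)(0.0780+0.0120) + (1/5)(0.1510+0.0780) + (1/5)(0.5370+0.1510) + (1/5)(1.0000+0.5370)
  = 0.0024 + 0.0180 + 0.0458 + 0.1376 + 0.3074 = 0.5112
G = 1 − 0.5112 = 0.4888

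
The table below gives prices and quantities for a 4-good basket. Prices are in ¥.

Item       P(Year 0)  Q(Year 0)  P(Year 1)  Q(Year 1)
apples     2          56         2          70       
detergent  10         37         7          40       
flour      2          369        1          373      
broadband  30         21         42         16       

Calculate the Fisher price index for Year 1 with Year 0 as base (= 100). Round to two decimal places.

Laspeyres component (base-period weights):
ΣP(Year 1)Q(Year 0) = 2×56 + 7×37 + 1×369 + 42×21 = 112 + 259 + 369 + 882 = 1622
ΣP(Year 0)Q(Year 0) = 2×56 + 10×37 + 2×369 + 30×21 = 112 + 370 + 738 + 630 = 1850
L = 1622 / 1850 × 100 = 87.6757
Paasche component (current-period weights):
ΣP(Year 1)Q(Year 1) = 2×70 + 7×40 + 1×373 + 42×16 = 140 + 280 + 373 + 672 = 1465
ΣP(Year 0)Q(Year 1) = 2×70 + 10×40 + 2×373 + 30×16 = 140 + 400 + 746 + 480 = 1766
P = 1465 / 1766 × 100 = 82.9558
Fisher = √(L × P) = √(87.6757 × 82.9558) = 85.2831

85.28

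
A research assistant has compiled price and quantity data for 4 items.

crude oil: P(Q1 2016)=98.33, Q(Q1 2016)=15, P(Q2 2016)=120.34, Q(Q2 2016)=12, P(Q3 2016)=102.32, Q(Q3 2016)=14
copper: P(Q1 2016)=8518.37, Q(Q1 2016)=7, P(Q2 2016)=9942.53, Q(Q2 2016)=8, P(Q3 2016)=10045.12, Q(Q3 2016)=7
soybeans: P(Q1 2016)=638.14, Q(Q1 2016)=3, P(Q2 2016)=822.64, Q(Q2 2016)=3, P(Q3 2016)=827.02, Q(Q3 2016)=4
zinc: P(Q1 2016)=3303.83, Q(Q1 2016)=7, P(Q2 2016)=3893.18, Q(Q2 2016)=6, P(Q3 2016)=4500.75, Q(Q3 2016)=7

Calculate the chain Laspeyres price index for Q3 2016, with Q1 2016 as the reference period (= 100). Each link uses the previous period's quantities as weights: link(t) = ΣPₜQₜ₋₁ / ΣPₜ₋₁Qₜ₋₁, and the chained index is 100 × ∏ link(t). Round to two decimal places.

122.07

Link Q1 2016→Q2 2016:
ΣP(Q2 2016)Q(Q1 2016) = 120.34×15 + 9942.53×7 + 822.64×3 + 3893.18×7 = 1805.1 + 69597.71 + 2467.92 + 27252.26 = 101122.99
ΣP(Q1 2016)Q(Q1 2016) = 98.33×15 + 8518.37×7 + 638.14×3 + 3303.83×7 = 1474.95 + 59628.59 + 1914.42 + 23126.81 = 86144.77
link = 101122.99/86144.77 = 1.173873
Link Q2 2016→Q3 2016:
ΣP(Q3 2016)Q(Q2 2016) = 102.32×12 + 10045.12×8 + 827.02×3 + 4500.75×6 = 1227.84 + 80360.96 + 2481.06 + 27004.5 = 111074.36
ΣP(Q2 2016)Q(Q2 2016) = 120.34×12 + 9942.53×8 + 822.64×3 + 3893.18×6 = 1444.08 + 79540.24 + 2467.92 + 23359.08 = 106811.32
link = 111074.36/106811.32 = 1.039912
Chained index = 100 × 1.173873 × 1.039912 = 122.0724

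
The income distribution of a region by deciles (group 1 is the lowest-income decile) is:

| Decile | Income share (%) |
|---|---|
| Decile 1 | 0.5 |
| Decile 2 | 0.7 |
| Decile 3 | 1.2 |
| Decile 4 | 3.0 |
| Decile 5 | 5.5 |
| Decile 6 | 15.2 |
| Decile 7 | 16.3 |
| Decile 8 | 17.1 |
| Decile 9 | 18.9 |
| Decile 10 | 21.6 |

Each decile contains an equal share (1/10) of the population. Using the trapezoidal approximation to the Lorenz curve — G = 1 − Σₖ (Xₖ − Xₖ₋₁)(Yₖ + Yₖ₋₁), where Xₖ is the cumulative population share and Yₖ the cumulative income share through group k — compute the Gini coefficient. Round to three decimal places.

Cumulative income shares Yₖ: 0.0050, 0.0120, 0.0240, 0.0540, 0.1090, 0.2610, 0.4240, 0.5950, 0.7840, 1.0000
Σ (Xₖ−Xₖ₋₁)(Yₖ+Yₖ₋₁) = (1/10)(0.0050+0.0000) + (1/10)(0.0120+0.0050) + (1/10)(0.0240+0.0120) + (1/10)(0.0540+0.0240) + (1/10)(0.1090+0.0540) + (1/10)(0.2610+0.1090) + (1/10)(0.4240+0.2610) + (1/10)(0.5950+0.4240) + (1/10)(0.7840+0.5950) + (1/10)(1.0000+0.7840)
  = 0.0005 + 0.0017 + 0.0036 + 0.0078 + 0.0163 + 0.0370 + 0.0685 + 0.1019 + 0.1379 + 0.1784 = 0.5536
G = 1 − 0.5536 = 0.4464

0.446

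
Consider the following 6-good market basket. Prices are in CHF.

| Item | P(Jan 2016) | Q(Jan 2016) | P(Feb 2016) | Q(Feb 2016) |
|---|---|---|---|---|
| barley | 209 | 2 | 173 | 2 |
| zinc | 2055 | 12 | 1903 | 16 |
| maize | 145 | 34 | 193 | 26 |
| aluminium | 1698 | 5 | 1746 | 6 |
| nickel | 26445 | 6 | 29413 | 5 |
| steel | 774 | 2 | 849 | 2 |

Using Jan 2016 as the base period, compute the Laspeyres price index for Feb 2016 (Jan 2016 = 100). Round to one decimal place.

Laspeyres price index uses base-period quantities as weights.
ΣP(Feb 2016)·Q(Jan 2016) = 173×2 + 1903×12 + 193×34 + 1746×5 + 29413×6 + 849×2 = 346 + 22836 + 6562 + 8730 + 176478 + 1698 = 216650
ΣP(Jan 2016)·Q(Jan 2016) = 209×2 + 2055×12 + 145×34 + 1698×5 + 26445×6 + 774×2 = 418 + 24660 + 4930 + 8490 + 158670 + 1548 = 198716
Index = 216650 / 198716 × 100 = 109.0249

109.0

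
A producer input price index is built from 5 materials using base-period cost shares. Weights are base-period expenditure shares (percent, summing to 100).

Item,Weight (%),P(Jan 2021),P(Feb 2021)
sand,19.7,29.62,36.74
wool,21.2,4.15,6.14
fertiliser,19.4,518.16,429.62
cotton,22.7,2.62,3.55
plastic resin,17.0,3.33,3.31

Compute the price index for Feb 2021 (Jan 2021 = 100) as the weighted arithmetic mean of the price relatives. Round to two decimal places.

sand: 19.7 × (36.74/29.62) = 19.7 × 1.240378 = 24.4354
wool: 21.2 × (6.14/4.15) = 21.2 × 1.479518 = 31.3658
fertiliser: 19.4 × (429.62/518.16) = 19.4 × 0.829126 = 16.0850
cotton: 22.7 × (3.55/2.62) = 22.7 × 1.354962 = 30.7576
plastic resin: 17.0 × (3.31/3.33) = 17.0 × 0.993994 = 16.8979
Index = Σ wᵢ·(p₁ᵢ/p₀ᵢ) = 24.4354 + 31.3658 + 16.0850 + 30.7576 + 16.8979 = 119.5418

119.54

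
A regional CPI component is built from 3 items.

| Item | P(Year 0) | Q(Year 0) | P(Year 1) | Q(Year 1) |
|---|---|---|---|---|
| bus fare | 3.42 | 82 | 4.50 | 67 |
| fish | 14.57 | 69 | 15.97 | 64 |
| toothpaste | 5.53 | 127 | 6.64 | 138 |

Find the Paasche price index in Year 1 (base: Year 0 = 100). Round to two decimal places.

116.37

Paasche price index uses current-period quantities as weights.
ΣP(Year 1)·Q(Year 1) = 4.50×67 + 15.97×64 + 6.64×138 = 301.5 + 1022.08 + 916.32 = 2239.9
ΣP(Year 0)·Q(Year 1) = 3.42×67 + 14.57×64 + 5.53×138 = 229.14 + 932.48 + 763.14 = 1924.76
Index = 2239.9 / 1924.76 × 100 = 116.3730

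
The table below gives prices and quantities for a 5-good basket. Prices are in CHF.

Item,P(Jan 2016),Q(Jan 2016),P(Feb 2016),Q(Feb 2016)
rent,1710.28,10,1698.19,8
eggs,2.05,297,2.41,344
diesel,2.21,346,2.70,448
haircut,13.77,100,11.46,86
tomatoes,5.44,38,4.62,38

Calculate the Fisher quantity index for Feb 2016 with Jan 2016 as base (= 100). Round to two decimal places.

Laspeyres component (base-period weights):
ΣP(Jan 2016)Q(Feb 2016) = 1710.28×8 + 2.05×344 + 2.21×448 + 13.77×86 + 5.44×38 = 13682.24 + 705.2 + 990.08 + 1184.22 + 206.72 = 16768.46
ΣP(Jan 2016)Q(Jan 2016) = 1710.28×10 + 2.05×297 + 2.21×346 + 13.77×100 + 5.44×38 = 17102.8 + 608.85 + 764.66 + 1377 + 206.72 = 20060.03
L = 16768.46 / 20060.03 × 100 = 83.5914
Paasche component (current-period weights):
ΣP(Feb 2016)Q(Feb 2016) = 1698.19×8 + 2.41×344 + 2.70×448 + 11.46×86 + 4.62×38 = 13585.52 + 829.04 + 1209.6 + 985.56 + 175.56 = 16785.28
ΣP(Feb 2016)Q(Jan 2016) = 1698.19×10 + 2.41×297 + 2.70×346 + 11.46×100 + 4.62×38 = 16981.9 + 715.77 + 934.2 + 1146 + 175.56 = 19953.43
P = 16785.28 / 19953.43 × 100 = 84.1223
Fisher = √(L × P) = √(83.5914 × 84.1223) = 83.8564

83.86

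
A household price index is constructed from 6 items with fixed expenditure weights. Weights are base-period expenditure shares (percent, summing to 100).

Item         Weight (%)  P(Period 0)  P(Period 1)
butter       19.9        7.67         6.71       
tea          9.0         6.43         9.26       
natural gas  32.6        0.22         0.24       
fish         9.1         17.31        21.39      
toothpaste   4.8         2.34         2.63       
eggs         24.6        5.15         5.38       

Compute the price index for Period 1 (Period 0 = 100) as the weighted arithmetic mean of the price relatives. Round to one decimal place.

butter: 19.9 × (6.71/7.67) = 19.9 × 0.874837 = 17.4093
tea: 9.0 × (9.26/6.43) = 9.0 × 1.440124 = 12.9611
natural gas: 32.6 × (0.24/0.22) = 32.6 × 1.090909 = 35.5636
fish: 9.1 × (21.39/17.31) = 9.1 × 1.235702 = 11.2449
toothpaste: 4.8 × (2.63/2.34) = 4.8 × 1.123932 = 5.3949
eggs: 24.6 × (5.38/5.15) = 24.6 × 1.044660 = 25.6986
Index = Σ wᵢ·(p₁ᵢ/p₀ᵢ) = 17.4093 + 12.9611 + 35.5636 + 11.2449 + 5.3949 + 25.6986 = 108.2724

108.3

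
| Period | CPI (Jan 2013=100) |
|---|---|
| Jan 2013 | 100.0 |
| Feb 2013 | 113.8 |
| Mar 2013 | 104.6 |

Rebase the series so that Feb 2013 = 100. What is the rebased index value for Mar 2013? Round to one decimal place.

Rebased(Mar 2013) = 104.6 / 113.8 × 100 = 91.9156

91.9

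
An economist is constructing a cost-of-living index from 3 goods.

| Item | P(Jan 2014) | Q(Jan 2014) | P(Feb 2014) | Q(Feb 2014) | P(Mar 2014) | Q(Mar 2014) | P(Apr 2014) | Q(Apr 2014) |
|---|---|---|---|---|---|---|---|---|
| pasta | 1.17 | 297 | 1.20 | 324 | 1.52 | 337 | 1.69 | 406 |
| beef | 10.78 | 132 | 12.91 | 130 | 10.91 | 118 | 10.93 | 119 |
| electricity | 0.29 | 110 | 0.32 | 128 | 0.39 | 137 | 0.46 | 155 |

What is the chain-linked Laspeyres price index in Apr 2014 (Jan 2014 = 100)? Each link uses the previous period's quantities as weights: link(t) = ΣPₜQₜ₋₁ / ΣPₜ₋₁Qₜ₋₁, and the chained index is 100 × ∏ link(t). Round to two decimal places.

112.19

Link Jan 2014→Feb 2014:
ΣP(Feb 2014)Q(Jan 2014) = 1.20×297 + 12.91×132 + 0.32×110 = 356.4 + 1704.12 + 35.2 = 2095.72
ΣP(Jan 2014)Q(Jan 2014) = 1.17×297 + 10.78×132 + 0.29×110 = 347.49 + 1422.96 + 31.9 = 1802.35
link = 2095.72/1802.35 = 1.162771
Link Feb 2014→Mar 2014:
ΣP(Mar 2014)Q(Feb 2014) = 1.52×324 + 10.91×130 + 0.39×128 = 492.48 + 1418.3 + 49.92 = 1960.7
ΣP(Feb 2014)Q(Feb 2014) = 1.20×324 + 12.91×130 + 0.32×128 = 388.8 + 1678.3 + 40.96 = 2108.06
link = 1960.7/2108.06 = 0.930097
Link Mar 2014→Apr 2014:
ΣP(Apr 2014)Q(Mar 2014) = 1.69×337 + 10.93×118 + 0.46×137 = 569.53 + 1289.74 + 63.02 = 1922.29
ΣP(Mar 2014)Q(Mar 2014) = 1.52×337 + 10.91×118 + 0.39×137 = 512.24 + 1287.38 + 53.43 = 1853.05
link = 1922.29/1853.05 = 1.037365
Chained index = 100 × 1.162771 × 0.930097 × 1.037365 = 112.1900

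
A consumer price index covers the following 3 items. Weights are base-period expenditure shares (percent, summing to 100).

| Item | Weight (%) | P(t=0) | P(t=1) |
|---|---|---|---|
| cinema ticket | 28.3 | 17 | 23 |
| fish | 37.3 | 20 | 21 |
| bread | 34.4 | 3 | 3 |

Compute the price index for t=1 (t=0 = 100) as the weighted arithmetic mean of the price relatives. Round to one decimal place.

111.9

cinema ticket: 28.3 × (23/17) = 28.3 × 1.352941 = 38.2882
fish: 37.3 × (21/20) = 37.3 × 1.050000 = 39.1650
bread: 34.4 × (3/3) = 34.4 × 1.000000 = 34.4000
Index = Σ wᵢ·(p₁ᵢ/p₀ᵢ) = 38.2882 + 39.1650 + 34.4000 = 111.8532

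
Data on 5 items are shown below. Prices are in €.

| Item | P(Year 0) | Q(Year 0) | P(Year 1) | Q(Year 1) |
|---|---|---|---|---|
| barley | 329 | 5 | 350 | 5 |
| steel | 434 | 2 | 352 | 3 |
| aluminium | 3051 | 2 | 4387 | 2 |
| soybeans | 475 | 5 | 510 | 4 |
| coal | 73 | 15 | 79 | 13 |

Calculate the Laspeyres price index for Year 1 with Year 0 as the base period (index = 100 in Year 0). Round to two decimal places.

Laspeyres price index uses base-period quantities as weights.
ΣP(Year 1)·Q(Year 0) = 350×5 + 352×2 + 4387×2 + 510×5 + 79×15 = 1750 + 704 + 8774 + 2550 + 1185 = 14963
ΣP(Year 0)·Q(Year 0) = 329×5 + 434×2 + 3051×2 + 475×5 + 73×15 = 1645 + 868 + 6102 + 2375 + 1095 = 12085
Index = 14963 / 12085 × 100 = 123.8146

123.81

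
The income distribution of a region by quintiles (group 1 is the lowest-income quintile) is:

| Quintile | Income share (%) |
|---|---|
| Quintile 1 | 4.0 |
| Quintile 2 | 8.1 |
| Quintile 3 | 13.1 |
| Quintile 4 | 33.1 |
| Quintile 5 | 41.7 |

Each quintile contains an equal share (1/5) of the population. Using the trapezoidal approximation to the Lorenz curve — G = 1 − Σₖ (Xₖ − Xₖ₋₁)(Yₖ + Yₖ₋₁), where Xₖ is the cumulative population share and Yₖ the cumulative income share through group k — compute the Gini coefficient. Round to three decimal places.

Cumulative income shares Yₖ: 0.0400, 0.1210, 0.2520, 0.5830, 1.0000
Σ (Xₖ−Xₖ₋₁)(Yₖ+Yₖ₋₁) = (1/5)(0.0400+0.0000) + (1/5)(0.1210+0.0400) + (1/5)(0.2520+0.1210) + (1/5)(0.5830+0.2520) + (1/5)(1.0000+0.5830)
  = 0.0080 + 0.0322 + 0.0746 + 0.1670 + 0.3166 = 0.5984
G = 1 − 0.5984 = 0.4016

0.402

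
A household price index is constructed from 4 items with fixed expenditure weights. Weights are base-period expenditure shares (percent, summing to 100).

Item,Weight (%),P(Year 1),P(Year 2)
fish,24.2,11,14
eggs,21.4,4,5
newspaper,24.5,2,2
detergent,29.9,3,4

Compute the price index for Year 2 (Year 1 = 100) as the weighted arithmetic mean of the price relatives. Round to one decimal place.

fish: 24.2 × (14/11) = 24.2 × 1.272727 = 30.8000
eggs: 21.4 × (5/4) = 21.4 × 1.250000 = 26.7500
newspaper: 24.5 × (2/2) = 24.5 × 1.000000 = 24.5000
detergent: 29.9 × (4/3) = 29.9 × 1.333333 = 39.8667
Index = Σ wᵢ·(p₁ᵢ/p₀ᵢ) = 30.8000 + 26.7500 + 24.5000 + 39.8667 = 121.9167

121.9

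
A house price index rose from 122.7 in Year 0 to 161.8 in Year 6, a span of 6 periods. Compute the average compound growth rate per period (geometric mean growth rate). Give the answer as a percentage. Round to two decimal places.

4.72%

Growth factor = (161.8/122.7)^(1/6) = (1.318663)^(1/6) = 1.047182
Growth rate = 1.047182 − 1 = 0.047182 = 4.7182%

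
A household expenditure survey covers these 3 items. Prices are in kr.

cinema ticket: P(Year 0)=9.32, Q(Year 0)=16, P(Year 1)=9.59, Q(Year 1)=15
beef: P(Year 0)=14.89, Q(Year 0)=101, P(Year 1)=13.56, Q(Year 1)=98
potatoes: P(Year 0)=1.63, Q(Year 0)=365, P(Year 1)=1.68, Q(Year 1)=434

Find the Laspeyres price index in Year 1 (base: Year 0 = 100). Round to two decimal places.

95.03

Laspeyres price index uses base-period quantities as weights.
ΣP(Year 1)·Q(Year 0) = 9.59×16 + 13.56×101 + 1.68×365 = 153.44 + 1369.56 + 613.2 = 2136.2
ΣP(Year 0)·Q(Year 0) = 9.32×16 + 14.89×101 + 1.63×365 = 149.12 + 1503.89 + 594.95 = 2247.96
Index = 2136.2 / 2247.96 × 100 = 95.0284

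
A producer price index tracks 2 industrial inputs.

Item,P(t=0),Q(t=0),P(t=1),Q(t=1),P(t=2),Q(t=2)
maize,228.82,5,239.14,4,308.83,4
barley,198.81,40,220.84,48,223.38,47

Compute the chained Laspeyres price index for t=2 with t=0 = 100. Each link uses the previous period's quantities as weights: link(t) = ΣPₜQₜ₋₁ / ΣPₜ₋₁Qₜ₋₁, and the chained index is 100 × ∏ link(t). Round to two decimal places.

Link t=0→t=1:
ΣP(t=1)Q(t=0) = 239.14×5 + 220.84×40 = 1195.7 + 8833.6 = 10029.3
ΣP(t=0)Q(t=0) = 228.82×5 + 198.81×40 = 1144.1 + 7952.4 = 9096.5
link = 10029.3/9096.5 = 1.102545
Link t=1→t=2:
ΣP(t=2)Q(t=1) = 308.83×4 + 223.38×48 = 1235.32 + 10722.24 = 11957.56
ΣP(t=1)Q(t=1) = 239.14×4 + 220.84×48 = 956.56 + 10600.32 = 11556.88
link = 11957.56/11556.88 = 1.034670
Chained index = 100 × 1.102545 × 1.034670 = 114.0770

114.08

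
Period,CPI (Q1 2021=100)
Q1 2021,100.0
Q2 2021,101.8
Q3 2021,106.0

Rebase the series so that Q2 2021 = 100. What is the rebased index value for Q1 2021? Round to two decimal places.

Rebased(Q1 2021) = 100.0 / 101.8 × 100 = 98.2318

98.23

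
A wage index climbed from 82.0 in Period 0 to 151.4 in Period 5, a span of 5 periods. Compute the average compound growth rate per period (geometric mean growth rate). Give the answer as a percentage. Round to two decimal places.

13.05%

Growth factor = (151.4/82.0)^(1/5) = (1.846341)^(1/5) = 1.130479
Growth rate = 1.130479 − 1 = 0.130479 = 13.0479%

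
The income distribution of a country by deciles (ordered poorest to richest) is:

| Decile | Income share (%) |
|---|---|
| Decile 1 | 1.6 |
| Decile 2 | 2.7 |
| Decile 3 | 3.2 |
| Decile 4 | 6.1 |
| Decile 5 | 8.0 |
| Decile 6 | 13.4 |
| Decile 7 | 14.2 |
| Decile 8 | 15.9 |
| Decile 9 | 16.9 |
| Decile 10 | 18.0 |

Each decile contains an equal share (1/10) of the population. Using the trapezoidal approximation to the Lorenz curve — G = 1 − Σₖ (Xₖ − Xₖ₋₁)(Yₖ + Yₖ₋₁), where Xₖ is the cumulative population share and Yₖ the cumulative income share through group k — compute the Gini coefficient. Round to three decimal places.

0.340

Cumulative income shares Yₖ: 0.0160, 0.0430, 0.0750, 0.1360, 0.2160, 0.3500, 0.4920, 0.6510, 0.8200, 1.0000
Σ (Xₖ−Xₖ₋₁)(Yₖ+Yₖ₋₁) = (1/10)(0.0160+0.0000) + (1/10)(0.0430+0.0160) + (1/10)(0.0750+0.0430) + (1/10)(0.1360+0.0750) + (1/10)(0.2160+0.1360) + (1/10)(0.3500+0.2160) + (1/10)(0.4920+0.3500) + (1/10)(0.6510+0.4920) + (1/10)(0.8200+0.6510) + (1/10)(1.0000+0.8200)
  = 0.0016 + 0.0059 + 0.0118 + 0.0211 + 0.0352 + 0.0566 + 0.0842 + 0.1143 + 0.1471 + 0.1820 = 0.6598
G = 1 − 0.6598 = 0.3402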